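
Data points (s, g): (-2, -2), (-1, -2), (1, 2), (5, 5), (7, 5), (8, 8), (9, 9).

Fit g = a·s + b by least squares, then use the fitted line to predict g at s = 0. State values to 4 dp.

ĝ = -0.1489

Setting ∂/∂a … = 0 gives: 225·a + 27·b = 213;  27·a + 7·b = 25.
Δ = 225·7 − 27² = 846.
a = (213·7 − 27·25)/846 = 136/141; b = (225·25 − 27·213)/846 = -7/47.
At s = 0: ĝ = (136/141)·(0) + (-7/47)·(1) = -7/47.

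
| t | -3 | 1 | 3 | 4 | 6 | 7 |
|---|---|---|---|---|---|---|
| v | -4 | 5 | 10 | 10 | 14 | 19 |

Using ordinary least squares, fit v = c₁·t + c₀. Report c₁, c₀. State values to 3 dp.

Compute the Gram sums: Σt·t = 120, Σt = 18, Σ1 = 6.
Right-hand side: Σt·v = 304, Σv = 54.
AᵀA·[c₁, c₀]ᵀ = Aᵀv becomes [[120, 18]; [18, 6]]·[c₁, c₀]ᵀ = [304, 54]ᵀ.
Determinant 120·6 − 18² = 396.
c₁ = (304·6 − 18·54)/396 = 71/33; c₀ = (120·54 − 18·304)/396 = 28/11.

c₁ = 2.152, c₀ = 2.545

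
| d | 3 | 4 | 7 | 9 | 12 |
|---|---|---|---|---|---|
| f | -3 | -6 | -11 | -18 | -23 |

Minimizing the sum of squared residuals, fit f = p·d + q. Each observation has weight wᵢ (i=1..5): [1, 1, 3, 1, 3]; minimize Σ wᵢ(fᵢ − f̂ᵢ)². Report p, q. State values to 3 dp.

Forming XᵀWX = [[685, 73]; [73, 9]] and XᵀWf = [-1254, -129]ᵀ gives XᵀWX·[p, q]ᵀ = XᵀWf.
det = 685·9 − 73² = 836.
p = ((-1254)·9 − 73·(-129))/836 = -1869/836; q = (685·(-129) − 73·(-1254))/836 = 3177/836.

p = -2.236, q = 3.800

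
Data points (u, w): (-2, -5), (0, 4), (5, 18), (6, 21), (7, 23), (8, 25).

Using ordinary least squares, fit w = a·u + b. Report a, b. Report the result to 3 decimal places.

Forming AᵀA = [[178, 24]; [24, 6]] and Aᵀw = [587, 86]ᵀ gives AᵀA·[a, b]ᵀ = Aᵀw.
det = 178·6 − 24² = 492.
a = (587·6 − 24·86)/492 = 243/82; b = (178·86 − 24·587)/492 = 305/123.

a = 2.963, b = 2.480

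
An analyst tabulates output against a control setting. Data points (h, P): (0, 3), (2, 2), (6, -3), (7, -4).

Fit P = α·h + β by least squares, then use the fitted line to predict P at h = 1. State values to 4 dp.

P̂ = 2.3969

AᵀA·[α, β]ᵀ = AᵀP reads: 89·α + 15·β = -42;  15·α + 4·β = -2.
Δ = 89·4 − 15² = 131.
α = ((-42)·4 − 15·(-2))/131 = -138/131; β = (89·(-2) − 15·(-42))/131 = 452/131.
At h = 1: P̂ = (-138/131)·(1) + (452/131)·(1) = 314/131.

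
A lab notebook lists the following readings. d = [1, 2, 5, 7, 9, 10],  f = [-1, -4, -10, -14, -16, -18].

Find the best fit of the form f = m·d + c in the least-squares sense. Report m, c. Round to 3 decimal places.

Normal-equation sums: Σd·d = 260, Σd = 34, Σ1 = 6.
For Mᵀf: Σd·f = -481, Σf = -63.
MᵀM·[m, c]ᵀ = Mᵀf becomes [[260, 34]; [34, 6]]·[m, c]ᵀ = [-481, -63]ᵀ.
det = 260·6 − 34² = 404.
m = ((-481)·6 − 34·(-63))/404 = -186/101; c = (260·(-63) − 34·(-481))/404 = -13/202.

m = -1.842, c = -0.064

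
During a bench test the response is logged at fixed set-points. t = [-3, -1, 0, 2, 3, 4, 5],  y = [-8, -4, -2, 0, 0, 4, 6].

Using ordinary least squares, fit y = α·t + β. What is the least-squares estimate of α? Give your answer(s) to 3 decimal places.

Setting ∂/∂α … = 0 gives: 64·α + 10·β = 74;  10·α + 7·β = -4.
(Σt·t = 64, Σt = 10, Σ1 = 7, Σt·y = 74, Σy = -4.)
Δ = 64·7 − 10² = 348.
α = (74·7 − 10·(-4))/348 = 93/58; β = (64·(-4) − 10·74)/348 = -83/29.

α = 1.603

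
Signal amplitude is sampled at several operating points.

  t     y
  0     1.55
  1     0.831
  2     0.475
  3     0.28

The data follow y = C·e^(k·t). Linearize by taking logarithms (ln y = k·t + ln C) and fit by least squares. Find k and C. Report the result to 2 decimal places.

k = -0.57, C = 1.51

Let Y = ln y. Fitting Y = k·t + ln C by least squares:
Σt = 6.0000, Σ(t)² = 14.0000, Σln y = -1.7643, Σt·ln y = -5.4929.
Equations: 14.0000·k + 6.0000·ln C = -5.4929;  6.0000·k + 4·ln C = -1.7643.
Slope k = (n·Σt·ln y − Σt·Σln y)/(n·Σ(t)² − (Σt)²) = (4·-5.4929 − 6.0000·-1.7643)/20.0000 = -0.56930; ln C = (Σln y − k·Σt)/n = 0.41288, so C = exp(0.41288) = 1.51116.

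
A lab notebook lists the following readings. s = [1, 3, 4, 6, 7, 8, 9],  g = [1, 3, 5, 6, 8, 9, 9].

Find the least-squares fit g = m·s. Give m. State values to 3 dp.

MᵀM·[m]ᵀ = Mᵀg reads: 256·m = 275.
Hence m = 275 / 256 ≈ 1.07422.

m = 1.074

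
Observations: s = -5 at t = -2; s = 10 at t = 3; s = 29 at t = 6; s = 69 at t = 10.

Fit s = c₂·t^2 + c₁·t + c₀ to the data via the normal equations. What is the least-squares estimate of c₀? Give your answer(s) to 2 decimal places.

With design matrix M, MᵀM = [[11393, 1235, 149]; [1235, 149, 17]; [149, 17, 4]] and Mᵀs = [8014, 904, 103]ᵀ.
Row-reducing yields c₂ = 6673/14388, c₁ = 35087/14388, c₀ = -4533/2398.

c₀ = -1.89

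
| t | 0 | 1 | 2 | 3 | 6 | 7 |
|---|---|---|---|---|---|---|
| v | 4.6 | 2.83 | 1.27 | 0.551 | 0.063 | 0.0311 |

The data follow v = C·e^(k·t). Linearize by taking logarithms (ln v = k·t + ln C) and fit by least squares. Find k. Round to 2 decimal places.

k = -0.73

With ln vᵢ as the transformed response and tᵢ as the regressor:
XᵀX = [[99.0000, 19.0000]; [19.0000, 6]], rhs = [-41.1513, -4.0258]ᵀ  (here Σt = 19.0000, Σ(t)² = 99.0000, Σln v = -4.0258, Σt·ln v = -41.1513).
Solving (det = 233.0000): k = -0.73140, ln C = 1.64514.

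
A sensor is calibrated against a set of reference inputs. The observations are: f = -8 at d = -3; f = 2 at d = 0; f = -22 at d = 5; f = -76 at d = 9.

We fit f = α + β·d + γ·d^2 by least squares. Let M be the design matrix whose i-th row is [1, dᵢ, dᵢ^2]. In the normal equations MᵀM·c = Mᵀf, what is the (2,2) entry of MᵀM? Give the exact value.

115

Row 2 ↔ basis d, column 2 ↔ basis d, so (MᵀM)_{2,2} = Σᵢ (d)·(d) = (-3)·(-3) + (0)·(0) + (5)·(5) + (9)·(9) = 115.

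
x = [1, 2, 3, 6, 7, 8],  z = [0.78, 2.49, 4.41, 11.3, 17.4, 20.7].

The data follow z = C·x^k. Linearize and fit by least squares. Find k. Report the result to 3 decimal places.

Taking logs, ln z = k·ln x + ln C, so regress ln z on ln x.
AᵀA = [[13.0084, 7.6089]; [7.6089, 6]], rhs = [18.4666, 10.4591]ᵀ  (here Σln x = 7.6089, Σ(ln x)² = 13.0084, Σln z = 10.4591, Σln x·ln z = 18.4666).
Δ = 13.0084·6 − (7.6089)² = 20.1558; k = (18.4666·6 − 7.6089·10.4591)/20.1558 = 1.54883, ln C = (13.0084·10.4591 − 7.6089·18.4666)/20.1558 = -0.22096.

k = 1.549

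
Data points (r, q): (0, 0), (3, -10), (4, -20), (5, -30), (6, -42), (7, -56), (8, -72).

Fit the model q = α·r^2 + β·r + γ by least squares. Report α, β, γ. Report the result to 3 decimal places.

Setting ∂/∂α … = 0 gives: 8755·α + 1287·β + 199·γ = -10024;  1287·α + 199·β + 33·γ = -1480;  199·α + 33·β + 7·γ = -230.
Inverting the 3×3 Gram matrix, [α, β, γ]ᵀ = [-23309/22449, -5771/7483, 950/3207]ᵀ.

α = -1.038, β = -0.771, γ = 0.296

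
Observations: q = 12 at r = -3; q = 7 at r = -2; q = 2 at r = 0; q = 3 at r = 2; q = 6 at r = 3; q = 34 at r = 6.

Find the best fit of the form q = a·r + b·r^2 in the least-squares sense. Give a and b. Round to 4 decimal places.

Entries of MᵀM: Σr·r = 62, Σr·r^2 = 216, Σr^2·r^2 = 1490.
And Σr·q = 178, Σr^2·q = 1426.
Normal equations: [[62, 216]; [216, 1490]]·[a, b]ᵀ = [178, 1426]ᵀ.
Determinant 62·1490 − 216² = 45724.
a = (178·1490 − 216·1426)/45724 = -10699/11431; b = (62·1426 − 216·178)/45724 = 12491/11431.

a = -0.9360, b = 1.0927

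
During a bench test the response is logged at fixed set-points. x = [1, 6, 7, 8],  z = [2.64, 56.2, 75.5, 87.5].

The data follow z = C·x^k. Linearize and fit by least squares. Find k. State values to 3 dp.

k = 1.702

With ln zᵢ as the transformed response and ln xᵢ as the regressor:
Sums: Σln x = 5.8171, Σ(ln x)² = 11.3210, Σln z = 13.7955, Σln x·ln z = 24.9317.
Normal system: [[11.3210, 5.8171]; [5.8171, 4]]·[k, ln C]ᵀ = [24.9317, 13.7955]ᵀ.
Solving (det = 11.4454): k = 1.70175, ln C = 0.97405.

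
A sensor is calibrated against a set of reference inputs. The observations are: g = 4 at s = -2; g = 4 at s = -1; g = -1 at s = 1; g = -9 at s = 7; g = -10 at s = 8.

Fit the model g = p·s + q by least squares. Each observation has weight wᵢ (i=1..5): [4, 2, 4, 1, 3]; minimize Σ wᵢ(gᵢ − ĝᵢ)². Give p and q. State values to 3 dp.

MᵀWM·[p, q]ᵀ = MᵀWg reads: 263·p + 25·q = -347;  25·p + 14·q = -19.
Δ = 263·14 − 25² = 3057.
p = ((-347)·14 − 25·(-19))/3057 = -1461/1019; q = (263·(-19) − 25·(-347))/3057 = 1226/1019.

p = -1.434, q = 1.203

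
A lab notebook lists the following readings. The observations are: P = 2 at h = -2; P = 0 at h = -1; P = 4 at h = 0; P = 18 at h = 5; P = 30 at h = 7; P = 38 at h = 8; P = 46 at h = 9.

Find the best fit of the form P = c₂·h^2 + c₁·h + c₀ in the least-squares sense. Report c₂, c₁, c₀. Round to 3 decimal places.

Sums needed: Σh^2·h^2 = 13700, Σh^2·h = 1700, Σh^2 = 224, Σh·h = 224, Σh = 26, Σ1 = 7.
For XᵀP: Σh^2·P = 8086, Σh·P = 1014, ΣP = 138.
XᵀX·[c₂, c₁, c₀]ᵀ = XᵀP becomes [[13700, 1700, 224]; [1700, 224, 26]; [224, 26, 7]]·[c₂, c₁, c₀]ᵀ = [8086, 1014, 138]ᵀ.
Solving the 3×3 system (Gaussian elimination) gives c₂ = 14185/34536, c₁ = 39275/34536, c₀ = 13509/5756.

c₂ = 0.411, c₁ = 1.137, c₀ = 2.347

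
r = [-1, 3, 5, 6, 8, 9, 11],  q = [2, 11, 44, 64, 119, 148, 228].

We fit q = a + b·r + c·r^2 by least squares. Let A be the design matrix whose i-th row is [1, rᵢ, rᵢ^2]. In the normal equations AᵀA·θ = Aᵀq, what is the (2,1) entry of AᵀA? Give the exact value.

41

Row 2 ↔ basis r, column 1 ↔ basis 1, so (AᵀA)_{2,1} = Σᵢ r = (-1)·(1) + (3)·(1) + (5)·(1) + (6)·(1) + (8)·(1) + (9)·(1) + (11)·(1) = 41.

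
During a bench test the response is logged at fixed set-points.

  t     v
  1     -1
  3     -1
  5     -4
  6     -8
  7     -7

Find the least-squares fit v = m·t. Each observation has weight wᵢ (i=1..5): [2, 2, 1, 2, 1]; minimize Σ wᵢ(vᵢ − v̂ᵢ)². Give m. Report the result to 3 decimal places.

AᵀWA·[m]ᵀ = AᵀWv reads: 166·m = -173.
(Σwᵢ·t·t = 166, Σwᵢ·t·v = -173.)
Hence m = -173 / 166 ≈ -1.04217.

m = -1.042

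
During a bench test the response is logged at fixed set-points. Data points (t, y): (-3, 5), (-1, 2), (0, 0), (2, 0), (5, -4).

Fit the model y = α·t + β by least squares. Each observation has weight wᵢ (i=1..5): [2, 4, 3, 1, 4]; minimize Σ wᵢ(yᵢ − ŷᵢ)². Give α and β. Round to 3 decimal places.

α = -1.035, β = 1.030

Sums needed: Σwᵢ·t·t = 126, Σwᵢ·t = 12, Σwᵢ·1 = 14.
For AᵀWy: Σwᵢ·t·y = -118, Σwᵢ·y = 2.
Eliminating β: 14·(row 1) − 12·(row 2) gives 1620·α = 14·(-118) − 12·2 = -1676, so α = -419/405.
Then β = (2 − 12·(-419/405))/14 = 139/135.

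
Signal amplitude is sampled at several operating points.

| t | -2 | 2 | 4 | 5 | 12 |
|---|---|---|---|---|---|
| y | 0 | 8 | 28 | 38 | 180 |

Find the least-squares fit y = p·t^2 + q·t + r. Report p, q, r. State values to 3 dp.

p = 1.051, q = 2.370, r = 0.278

Entries of AᵀA: Σt^2·t^2 = 21649, Σt^2·t = 1917, Σt^2 = 193, Σt·t = 193, Σt = 21, Σ1 = 5.
Right-hand side: Σt^2·y = 27350, Σt·y = 2478, Σy = 254.
Inverting the 3×3 Gram matrix, [p, q, r]ᵀ = [43348/41243, 97728/41243, 11454/41243]ᵀ.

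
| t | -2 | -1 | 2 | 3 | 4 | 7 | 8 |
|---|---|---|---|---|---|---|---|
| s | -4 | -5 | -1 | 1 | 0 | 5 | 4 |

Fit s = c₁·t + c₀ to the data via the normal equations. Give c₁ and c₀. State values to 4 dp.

Compute the Gram sums: Σt·t = 147, Σt = 21, Σ1 = 7.
And Σt·s = 81, Σs = 0.
det = 147·7 − 21² = 588.
c₁ = (81·7 − 21·0)/588 = 27/28; c₀ = (147·0 − 21·81)/588 = -81/28.

c₁ = 0.9643, c₀ = -2.8929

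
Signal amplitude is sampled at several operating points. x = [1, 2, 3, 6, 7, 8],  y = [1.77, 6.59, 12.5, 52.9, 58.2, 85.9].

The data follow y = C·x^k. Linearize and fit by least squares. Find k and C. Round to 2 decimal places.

k = 1.85, C = 1.76

With ln yᵢ as the transformed response and ln xᵢ as the regressor:
AᵀA = [[13.0084, 7.6089]; [7.6089, 6]], rhs = [28.3603, 17.4677]ᵀ  (here Σln x = 7.6089, Σ(ln x)² = 13.0084, Σln y = 17.4677, Σln x·ln y = 28.3603).
Solving (det = 20.1558): k = 1.84820, ln C = 0.56750, so C = exp(0.56750) = 1.76385.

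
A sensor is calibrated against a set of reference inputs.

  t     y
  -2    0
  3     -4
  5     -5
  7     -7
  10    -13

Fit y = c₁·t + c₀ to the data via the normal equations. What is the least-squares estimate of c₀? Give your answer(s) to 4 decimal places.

c₀ = -1.1207

With design matrix X, XᵀX = [[187, 23]; [23, 5]] and Xᵀy = [-216, -29]ᵀ.
Determinant 187·5 − 23² = 406.
c₁ = ((-216)·5 − 23·(-29))/406 = -59/58; c₀ = (187·(-29) − 23·(-216))/406 = -65/58.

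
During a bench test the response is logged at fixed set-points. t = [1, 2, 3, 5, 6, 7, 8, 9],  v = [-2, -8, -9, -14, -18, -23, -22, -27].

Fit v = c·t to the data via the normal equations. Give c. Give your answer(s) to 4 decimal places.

c = -2.9851

Normal-equation sums: Σt·t = 269.
Right-hand side: Σt·v = -803.
Normal equations: [[269]]·[c]ᵀ = [-803]ᵀ.
Hence c = -803 / 269 ≈ -2.98513.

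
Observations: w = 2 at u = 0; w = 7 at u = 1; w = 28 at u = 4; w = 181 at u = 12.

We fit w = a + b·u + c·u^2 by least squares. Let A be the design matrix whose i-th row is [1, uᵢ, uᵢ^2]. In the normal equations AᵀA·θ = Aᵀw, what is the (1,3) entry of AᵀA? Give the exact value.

Row 1 ↔ basis 1, column 3 ↔ basis u^2, so (AᵀA)_{1,3} = Σᵢ u^2 = (1)·(0) + (1)·(1) + (1)·(16) + (1)·(144) = 161.

161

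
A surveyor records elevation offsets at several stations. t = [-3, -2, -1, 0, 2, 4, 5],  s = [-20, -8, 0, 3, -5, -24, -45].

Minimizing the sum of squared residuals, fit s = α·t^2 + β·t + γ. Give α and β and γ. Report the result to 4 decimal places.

α = -2.1059, β = 1.1909, γ = 2.7560

The normal system MᵀM·[α, β, γ]ᵀ = Mᵀs is [[995, 161, 59]; [161, 59, 5]; [59, 5, 7]]·[α, β, γ]ᵀ = [-1741, -255, -99]ᵀ.
Inverting the 3×3 Gram matrix, [α, β, γ]ᵀ = [-24803/11778, 1079/906, 5410/1963]ᵀ.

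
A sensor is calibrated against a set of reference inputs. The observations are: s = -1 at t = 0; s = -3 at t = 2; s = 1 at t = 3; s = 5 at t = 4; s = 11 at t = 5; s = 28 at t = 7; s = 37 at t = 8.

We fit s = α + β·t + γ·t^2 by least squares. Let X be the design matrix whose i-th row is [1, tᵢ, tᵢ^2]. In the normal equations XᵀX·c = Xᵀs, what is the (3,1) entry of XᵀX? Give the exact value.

Row 3 ↔ basis t^2, column 1 ↔ basis 1, so (XᵀX)_{3,1} = Σᵢ t^2 = (0)·(1) + (4)·(1) + (9)·(1) + (16)·(1) + (25)·(1) + (49)·(1) + (64)·(1) = 167.

167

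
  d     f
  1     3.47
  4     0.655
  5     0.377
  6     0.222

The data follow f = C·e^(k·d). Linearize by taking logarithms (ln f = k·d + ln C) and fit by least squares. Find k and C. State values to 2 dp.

k = -0.55, C = 5.99

Let Y = ln f. Fitting Y = k·d + ln C by least squares:
XᵀX = [[78.0000, 16.0000]; [16.0000, 4]], rhs = [-14.3563, -1.6596]ᵀ  (here Σd = 16.0000, Σ(d)² = 78.0000, Σln f = -1.6596, Σd·ln f = -14.3563).
Slope k = (n·Σd·ln f − Σd·Σln f)/(n·Σ(d)² − (Σd)²) = (4·-14.3563 − 16.0000·-1.6596)/56.0000 = -0.55129; ln C = (Σln f − k·Σd)/n = 1.79029, so C = exp(1.79029) = 5.99120.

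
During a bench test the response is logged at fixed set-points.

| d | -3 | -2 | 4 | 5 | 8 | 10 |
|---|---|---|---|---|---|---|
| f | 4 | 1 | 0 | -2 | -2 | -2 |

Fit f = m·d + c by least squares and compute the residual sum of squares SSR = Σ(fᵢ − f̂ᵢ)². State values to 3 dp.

The normal system MᵀM·[m, c]ᵀ = Mᵀf is [[218, 22]; [22, 6]]·[m, c]ᵀ = [-60, -1]ᵀ.
Determinant 218·6 − 22² = 824.
m = ((-60)·6 − 22·(-1))/824 = -169/412; c = (218·(-1) − 22·(-60))/824 = 551/412.
Residuals: 295/206, -477/412, 125/412, -265/206, -23/412, 315/412; SSR = 2359/412.

SSR = 5.726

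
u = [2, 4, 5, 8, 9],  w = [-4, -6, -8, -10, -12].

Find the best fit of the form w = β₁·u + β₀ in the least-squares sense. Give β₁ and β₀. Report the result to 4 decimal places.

Entries of XᵀX: Σu·u = 190, Σu = 28, Σ1 = 5.
Moment sums: Σu·w = -260, Σw = -40.
XᵀX·[β₁, β₀]ᵀ = Xᵀw becomes [[190, 28]; [28, 5]]·[β₁, β₀]ᵀ = [-260, -40]ᵀ.
det = 190·5 − 28² = 166.
β₁ = ((-260)·5 − 28·(-40))/166 = -90/83; β₀ = (190·(-40) − 28·(-260))/166 = -160/83.

β₁ = -1.0843, β₀ = -1.9277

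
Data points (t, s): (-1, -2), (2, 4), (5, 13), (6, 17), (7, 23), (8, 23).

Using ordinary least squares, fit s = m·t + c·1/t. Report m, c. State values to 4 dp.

Entries of AᵀA: Σt·t = 179, Σt·1/t = 6, Σ1/t·1/t = 955249/705600.
And Σt·s = 522, Σ1/t·s = 13099/840.
AᵀA·[m, c]ᵀ = Aᵀs becomes [[179, 6]; [6, 955249/705600]]·[m, c]ᵀ = [522, 13099/840]ᵀ.
Eliminating c: (955249/705600)·(row 1) − 6·(row 2) gives (145587971/705600)·m = (955249/705600)·522 − 6·(13099/840) = 24034501/39200, so m = 432621018/145587971.
Then c = ((13099/840) − 6·(432621018/145587971))/(955249/705600) = -240373560/145587971.

m = 2.9715, c = -1.6511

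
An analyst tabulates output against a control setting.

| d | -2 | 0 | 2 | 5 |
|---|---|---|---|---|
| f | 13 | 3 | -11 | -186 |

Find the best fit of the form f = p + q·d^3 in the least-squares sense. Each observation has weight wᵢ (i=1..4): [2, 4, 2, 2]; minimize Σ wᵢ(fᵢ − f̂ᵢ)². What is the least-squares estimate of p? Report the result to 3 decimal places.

Entries of AᵀWA: Σwᵢ·1 = 10, Σwᵢ·d^3 = 250, Σwᵢ·d^3·d^3 = 31506.
For AᵀWf: Σwᵢ·f = -356, Σwᵢ·d^3·f = -46884.
AᵀWA·[p, q]ᵀ = AᵀWf becomes [[10, 250]; [250, 31506]]·[p, q]ᵀ = [-356, -46884]ᵀ.
Eliminating q: 31506·(row 1) − 250·(row 2) gives 252560·p = 31506·(-356) − 250·(-46884) = 504864, so p = 31554/15785.
Then q = ((-46884) − 250·(31554/15785))/31506 = -4748/3157.

p = 1.999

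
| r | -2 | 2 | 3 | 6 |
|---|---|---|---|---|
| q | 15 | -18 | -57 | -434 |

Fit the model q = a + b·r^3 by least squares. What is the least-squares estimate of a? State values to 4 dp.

a = -1.9351

With design matrix M, MᵀM = [[4, 243]; [243, 47513]] and Mᵀq = [-494, -95547]ᵀ.
det = 4·47513 − 243² = 131003.
a = ((-494)·47513 − 243·(-95547))/131003 = -253501/131003; b = (4·(-95547) − 243·(-494))/131003 = -262146/131003.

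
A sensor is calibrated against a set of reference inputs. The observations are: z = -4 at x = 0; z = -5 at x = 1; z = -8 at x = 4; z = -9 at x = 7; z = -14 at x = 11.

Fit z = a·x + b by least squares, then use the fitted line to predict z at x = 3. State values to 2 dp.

ẑ = -6.62

From the data, Σx·x = 187, Σx = 23, Σ1 = 5.
Moment sums: Σx·z = -254, Σz = -40.
Eliminating b: 5·(row 1) − 23·(row 2) gives 406·a = 5·(-254) − 23·(-40) = -350, so a = -25/29.
Then b = ((-40) − 23·(-25/29))/5 = -117/29.
At x = 3: ẑ = (-25/29)·(3) + (-117/29)·(1) = -192/29.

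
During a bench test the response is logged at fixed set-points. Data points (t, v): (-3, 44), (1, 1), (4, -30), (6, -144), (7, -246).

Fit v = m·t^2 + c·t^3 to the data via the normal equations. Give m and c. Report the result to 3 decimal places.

m = 2.010, c = -1.003

Forming MᵀM = [[4035, 25365]; [25365, 169131]] and Mᵀv = [-17321, -118589]ᵀ gives MᵀM·[m, c]ᵀ = Mᵀv.
det = 4035·169131 − 25365² = 39060360.
m = ((-17321)·169131 − 25365·(-118589))/39060360 = 4360663/2170020; c = (4035·(-118589) − 25365·(-17321))/39060360 = -145035/144668.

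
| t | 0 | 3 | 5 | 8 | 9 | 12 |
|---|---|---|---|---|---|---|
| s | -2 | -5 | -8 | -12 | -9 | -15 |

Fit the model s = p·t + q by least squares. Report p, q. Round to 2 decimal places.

p = -1.03, q = -2.16

Forming XᵀX = [[323, 37]; [37, 6]] and Xᵀs = [-412, -51]ᵀ gives XᵀX·[p, q]ᵀ = Xᵀs.
det = 323·6 − 37² = 569.
p = ((-412)·6 − 37·(-51))/569 = -585/569; q = (323·(-51) − 37·(-412))/569 = -1229/569.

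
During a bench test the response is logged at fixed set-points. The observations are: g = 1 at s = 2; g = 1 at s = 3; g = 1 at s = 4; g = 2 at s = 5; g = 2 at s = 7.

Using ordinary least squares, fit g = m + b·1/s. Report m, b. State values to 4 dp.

The normal system XᵀX·[m, b]ᵀ = Xᵀg is [[5, 599/420]; [599/420, 85381/176400]]·[m, b]ᵀ = [7, 743/420]ᵀ.
Eliminating b: (85381/176400)·(row 1) − (599/420)·(row 2) gives (8513/22050)·m = (85381/176400)·7 − (599/420)·(743/420) = 5087/5880, so m = 76305/34052.
Then b = ((743/420) − (599/420)·(76305/34052))/(85381/176400) = -25095/8513.

m = 2.2408, b = -2.9478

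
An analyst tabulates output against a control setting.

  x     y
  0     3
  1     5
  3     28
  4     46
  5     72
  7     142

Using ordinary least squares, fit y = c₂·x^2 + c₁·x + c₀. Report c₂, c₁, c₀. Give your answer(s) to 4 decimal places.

The normal equations are: 3364·c₂ + 560·c₁ + 100·c₀ = 9751;  560·c₂ + 100·c₁ + 20·c₀ = 1627;  100·c₂ + 20·c₁ + 6·c₀ = 296.
(Σx^2·x^2 = 3364, Σx^2·x = 560, Σx^2 = 100, Σx·x = 100, Σx = 20, Σ1 = 6, Σx^2·y = 9751, Σx·y = 1627, Σy = 296.)
Inverting the 3×3 Gram matrix, [c₂, c₁, c₀]ᵀ = [2317/780, -3859/3900, 203/65]ᵀ.

c₂ = 2.9705, c₁ = -0.9895, c₀ = 3.1231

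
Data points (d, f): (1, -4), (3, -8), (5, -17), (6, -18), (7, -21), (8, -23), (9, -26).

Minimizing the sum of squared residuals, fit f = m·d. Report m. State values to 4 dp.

The normal equations are: 265·m = -786.
(Σd·d = 265, Σd·f = -786.)
m = (-786)/265 = -2.96604.

m = -2.9660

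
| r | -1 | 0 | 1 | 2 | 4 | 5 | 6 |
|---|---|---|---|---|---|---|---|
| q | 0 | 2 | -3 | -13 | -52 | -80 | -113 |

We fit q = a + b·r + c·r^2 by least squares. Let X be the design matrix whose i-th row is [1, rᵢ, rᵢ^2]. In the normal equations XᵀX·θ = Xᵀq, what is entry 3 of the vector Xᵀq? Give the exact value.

Entry 3 ↔ basis r^2, so (Xᵀq)_{3} = Σᵢ (r^2)·qᵢ = (1)·(0) + (0)·(2) + (1)·(-3) + (4)·(-13) + (16)·(-52) + (25)·(-80) + (36)·(-113) = -6955.

-6955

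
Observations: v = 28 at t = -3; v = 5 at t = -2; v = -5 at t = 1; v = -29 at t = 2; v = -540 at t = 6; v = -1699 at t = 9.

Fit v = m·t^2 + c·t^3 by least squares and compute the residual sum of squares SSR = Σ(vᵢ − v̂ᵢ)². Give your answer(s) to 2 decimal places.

Compute the Gram sums: Σt^2·t^2 = 7971, Σt^2·t^3 = 66583, Σt^3·t^3 = 578955.
Moment sums: Σt^2·v = -156908, Σt^3·v = -1356244.
AᵀA·[m, c]ᵀ = Aᵀv becomes [[7971, 66583]; [66583, 578955]]·[m, c]ᵀ = [-156908, -1356244]ᵀ.
Δ = 7971·578955 − 66583² = 181554416.
m = ((-156908)·578955 − 66583·(-1356244))/181554416 = -67484611/22694302; c = (7971·(-1356244) − 66583·(-156908))/181554416 = -45401945/22694302.
Residuals: 8474720/11347151, 10097197/11347151, -292477/11347151, -12490377/11347151, -9328482/11347151, 3326149/11347151; SSR = 37714592/11347151.

SSR = 3.32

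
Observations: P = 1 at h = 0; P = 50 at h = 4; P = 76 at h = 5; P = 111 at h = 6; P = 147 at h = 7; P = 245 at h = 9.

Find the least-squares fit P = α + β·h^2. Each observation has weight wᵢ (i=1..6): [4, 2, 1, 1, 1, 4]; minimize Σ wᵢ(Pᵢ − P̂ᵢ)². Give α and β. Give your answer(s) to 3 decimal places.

α = 1.219, β = 3.009

Normal-equation sums: Σwᵢ·1 = 13, Σwᵢ·h^2 = 466, Σwᵢ·h^2·h^2 = 31078.
And Σwᵢ·P = 1418, Σwᵢ·h^2·P = 94079.
So XᵀWX·[α, β]ᵀ = XᵀWP: [[13, 466]; [466, 31078]]·[α, β]ᵀ = [1418, 94079]ᵀ.
Δ = 13·31078 − 466² = 186858.
α = (1418·31078 − 466·94079)/186858 = 12655/10381; β = (13·94079 − 466·1418)/186858 = 62471/20762.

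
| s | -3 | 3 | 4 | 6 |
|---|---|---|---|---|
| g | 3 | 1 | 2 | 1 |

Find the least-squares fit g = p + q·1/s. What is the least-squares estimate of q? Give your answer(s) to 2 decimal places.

q = -2.71

From the data, Σ1 = 4, Σ1/s = 5/12, Σ1/s·1/s = 5/16.
And Σg = 7, Σ1/s·g = 0.
Δ = 4·(5/16) − (5/12)² = 155/144.
p = (7·(5/16) − (5/12)·0)/(155/144) = 63/31; q = (4·0 − (5/12)·7)/(155/144) = -84/31.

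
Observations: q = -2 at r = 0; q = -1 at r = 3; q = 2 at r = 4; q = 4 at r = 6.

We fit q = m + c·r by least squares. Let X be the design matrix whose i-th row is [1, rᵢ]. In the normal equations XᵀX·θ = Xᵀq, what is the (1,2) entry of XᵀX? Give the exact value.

Row 1 ↔ basis 1, column 2 ↔ basis r, so (XᵀX)_{1,2} = Σᵢ r = (1)·(0) + (1)·(3) + (1)·(4) + (1)·(6) = 13.

13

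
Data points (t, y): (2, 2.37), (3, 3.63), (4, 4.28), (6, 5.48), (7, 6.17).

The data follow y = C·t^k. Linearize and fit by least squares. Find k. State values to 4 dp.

Taking logs, ln y = k·ln t + ln C, so regress ln y on ln t.
Σln t = 6.9157, Σ(ln t)² = 10.6062, Σln y = 7.1269, Σln t·ln y = 10.6190.
Equations: 10.6062·k + 6.9157·ln C = 10.6190;  6.9157·k + 5·ln C = 7.1269.
Slope k = (n·Σln t·ln y − Σln t·Σln y)/(n·Σ(ln t)² − (Σln t)²) = (5·10.6190 − 6.9157·7.1269)/5.2037 = 0.73171; ln C = (Σln y − k·Σln t)/n = 0.41331.

k = 0.7317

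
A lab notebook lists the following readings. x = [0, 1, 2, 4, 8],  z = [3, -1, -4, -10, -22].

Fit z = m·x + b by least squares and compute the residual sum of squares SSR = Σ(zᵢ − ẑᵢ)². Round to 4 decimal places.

SSR = 0.5750

MᵀM·[m, b]ᵀ = Mᵀz reads: 85·m + 15·b = -225;  15·m + 5·b = -34.
(Σx·x = 85, Σx = 15, Σ1 = 5, Σx·z = -225, Σz = -34.)
Determinant 85·5 − 15² = 200.
m = ((-225)·5 − 15·(-34))/200 = -123/40; b = (85·(-34) − 15·(-225))/200 = 97/40.
Residuals: 23/40, -7/20, -11/40, -1/8, 7/40; SSR = 23/40.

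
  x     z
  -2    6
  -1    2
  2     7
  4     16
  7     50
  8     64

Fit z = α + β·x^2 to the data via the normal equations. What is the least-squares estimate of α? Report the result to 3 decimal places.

From the data, Σ1 = 6, Σx^2 = 138, Σx^2·x^2 = 6786.
For Mᵀz: Σz = 145, Σx^2·z = 6856.
det = 6·6786 − 138² = 21672.
α = (145·6786 − 138·6856)/21672 = 901/516; β = (6·6856 − 138·145)/21672 = 503/516.

α = 1.746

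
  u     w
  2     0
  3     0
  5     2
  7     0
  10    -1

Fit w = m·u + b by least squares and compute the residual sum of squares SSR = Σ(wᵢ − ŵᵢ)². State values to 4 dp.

SSR = 4.0922

Sums needed: Σu·u = 187, Σu = 27, Σ1 = 5.
Right-hand side: Σu·w = 0, Σw = 1.
Normal equations: [[187, 27]; [27, 5]]·[m, b]ᵀ = [0, 1]ᵀ.
det = 187·5 − 27² = 206.
m = (0·5 − 27·1)/206 = -27/206; b = (187·1 − 27·0)/206 = 187/206.
Residuals: -133/206, -53/103, 180/103, 1/103, -123/206; SSR = 843/206.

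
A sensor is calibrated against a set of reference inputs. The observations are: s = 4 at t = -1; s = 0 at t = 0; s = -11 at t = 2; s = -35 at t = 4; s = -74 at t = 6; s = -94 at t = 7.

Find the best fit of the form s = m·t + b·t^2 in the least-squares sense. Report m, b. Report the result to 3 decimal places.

Sums needed: Σt·t = 106, Σt·t^2 = 630, Σt^2·t^2 = 3970.
And Σt·s = -1268, Σt^2·s = -7870.
Eliminating b: 3970·(row 1) − 630·(row 2) gives 23920·m = 3970·(-1268) − 630·(-7870) = -75860, so m = -3793/1196.
Then b = ((-7870) − 630·(-3793/1196))/3970 = -1769/1196.

m = -3.171, b = -1.479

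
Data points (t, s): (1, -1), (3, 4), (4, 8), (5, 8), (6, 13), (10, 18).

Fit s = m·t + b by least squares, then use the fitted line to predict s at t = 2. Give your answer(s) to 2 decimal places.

AᵀA·[m, b]ᵀ = Aᵀs reads: 187·m + 29·b = 341;  29·m + 6·b = 50.
(Σt·t = 187, Σt = 29, Σ1 = 6, Σt·s = 341, Σs = 50.)
Determinant 187·6 − 29² = 281.
m = (341·6 − 29·50)/281 = 596/281; b = (187·50 − 29·341)/281 = -539/281.
At t = 2: ŝ = (596/281)·(2) + (-539/281)·(1) = 653/281.

ŝ = 2.32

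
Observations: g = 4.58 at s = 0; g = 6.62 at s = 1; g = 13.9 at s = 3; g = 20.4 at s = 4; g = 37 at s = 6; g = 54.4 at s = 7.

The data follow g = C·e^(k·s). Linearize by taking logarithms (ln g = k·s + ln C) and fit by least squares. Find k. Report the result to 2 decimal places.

k = 0.35

Let Y = ln g. Fitting Y = k·s + ln C by least squares:
XᵀX = [[111.0000, 21.0000]; [21.0000, 6]], rhs = [71.4880, 16.6665]ᵀ  (here Σs = 21.0000, Σ(s)² = 111.0000, Σln g = 16.6665, Σs·ln g = 71.4880).
Δ = 111.0000·6 − (21.0000)² = 225.0000; k = (71.4880·6 − 21.0000·16.6665)/225.0000 = 0.35081, ln C = (111.0000·16.6665 − 21.0000·71.4880)/225.0000 = 1.54993.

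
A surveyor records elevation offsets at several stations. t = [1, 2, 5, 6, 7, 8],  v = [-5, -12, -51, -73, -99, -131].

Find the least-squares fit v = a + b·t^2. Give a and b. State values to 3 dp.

With design matrix M, MᵀM = [[6, 179]; [179, 8435]] and Mᵀv = [-371, -17191]ᵀ.
Eliminating b: 8435·(row 1) − 179·(row 2) gives 18569·a = 8435·(-371) − 179·(-17191) = -52196, so a = -52196/18569.
Then b = ((-17191) − 179·(-52196/18569))/8435 = -36737/18569.

a = -2.811, b = -1.978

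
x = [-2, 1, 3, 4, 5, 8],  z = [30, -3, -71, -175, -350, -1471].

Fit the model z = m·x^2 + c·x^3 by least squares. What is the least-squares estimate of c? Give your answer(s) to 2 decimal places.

c = -3.01

Compute the Gram sums: Σx^2·x^2 = 5075, Σx^2·x^3 = 37129, Σx^3·x^3 = 282659.
Moment sums: Σx^2·z = -106216, Σx^3·z = -810262.
Δ = 5075·282659 − 37129² = 55931784.
m = ((-106216)·282659 − 37129·(-810262))/55931784 = 30654727/27965892; c = (5075·(-810262) − 37129·(-106216))/55931784 = -84192893/27965892.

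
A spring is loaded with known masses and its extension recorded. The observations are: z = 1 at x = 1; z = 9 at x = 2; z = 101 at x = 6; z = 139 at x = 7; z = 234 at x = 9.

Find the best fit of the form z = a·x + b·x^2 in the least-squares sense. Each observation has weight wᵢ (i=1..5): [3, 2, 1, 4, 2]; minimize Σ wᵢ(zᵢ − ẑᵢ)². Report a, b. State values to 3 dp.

a = -1.692, b = 3.078

Forming AᵀWA = [[405, 3065]; [3065, 24057]] and AᵀWz = [8749, 68863]ᵀ gives AᵀWA·[a, b]ᵀ = AᵀWz.
Δ = 405·24057 − 3065² = 348860.
a = (8749·24057 − 3065·68863)/348860 = -295201/174430; b = (405·68863 − 3065·8749)/348860 = 107383/34886.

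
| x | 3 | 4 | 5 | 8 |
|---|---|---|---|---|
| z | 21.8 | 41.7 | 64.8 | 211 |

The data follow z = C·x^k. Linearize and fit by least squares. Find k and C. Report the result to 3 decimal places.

k = 2.308, C = 1.686

Linearized form: ln z = k·ln x + ln C. From the 4 transformed points,
Σln x = 6.1738, Σ(ln x)² = 10.0431, Σln z = 16.3356, Σln x·ln z = 26.3997.
Equations: 10.0431·k + 6.1738·ln C = 26.3997;  6.1738·k + 4·ln C = 16.3356.
Slope k = (n·Σln x·ln z − Σln x·Σln z)/(n·Σ(ln x)² − (Σln x)²) = (4·26.3997 − 6.1738·16.3356)/2.0569 = 2.30766; ln C = (Σln z − k·Σln x)/n = 0.52215, so C = exp(0.52215) = 1.68564.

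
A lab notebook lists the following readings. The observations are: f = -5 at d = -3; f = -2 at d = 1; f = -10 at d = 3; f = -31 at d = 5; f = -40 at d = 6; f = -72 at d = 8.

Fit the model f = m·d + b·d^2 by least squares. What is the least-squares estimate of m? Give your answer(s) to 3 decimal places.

Sums needed: Σd·d = 144, Σd·d^2 = 854, Σd^2·d^2 = 6180.
Right-hand side: Σd·f = -988, Σd^2·f = -6960.
det = 144·6180 − 854² = 160604.
m = ((-988)·6180 − 854·(-6960))/160604 = -40500/40151; b = (144·(-6960) − 854·(-988))/160604 = -39622/40151.

m = -1.009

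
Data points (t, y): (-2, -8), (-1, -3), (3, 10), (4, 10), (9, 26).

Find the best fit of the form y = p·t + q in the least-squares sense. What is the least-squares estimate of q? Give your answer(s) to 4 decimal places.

q = -0.8135

From the data, Σt·t = 111, Σt = 13, Σ1 = 5.
And Σt·y = 323, Σy = 35.
So XᵀX·[p, q]ᵀ = Xᵀy: [[111, 13]; [13, 5]]·[p, q]ᵀ = [323, 35]ᵀ.
Eliminating q: 5·(row 1) − 13·(row 2) gives 386·p = 5·323 − 13·35 = 1160, so p = 580/193.
Then q = (35 − 13·(580/193))/5 = -157/193.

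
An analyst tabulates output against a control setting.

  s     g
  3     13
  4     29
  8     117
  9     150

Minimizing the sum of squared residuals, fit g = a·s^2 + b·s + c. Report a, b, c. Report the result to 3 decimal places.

Setting ∂/∂a … = 0 gives: 10994·a + 1332·b + 170·c = 20219;  1332·a + 170·b + 24·c = 2441;  170·a + 24·b + 4·c = 309.
(Σs^2·s^2 = 10994, Σs^2·s = 1332, Σs^2 = 170, Σs·s = 170, Σs = 24, Σ1 = 4, Σs^2·g = 20219, Σs·g = 2441, Σg = 309.)
Inverting the 3×3 Gram matrix, [a, b, c]ᵀ = [17/10, 283/130, -524/65]ᵀ.

a = 1.700, b = 2.177, c = -8.062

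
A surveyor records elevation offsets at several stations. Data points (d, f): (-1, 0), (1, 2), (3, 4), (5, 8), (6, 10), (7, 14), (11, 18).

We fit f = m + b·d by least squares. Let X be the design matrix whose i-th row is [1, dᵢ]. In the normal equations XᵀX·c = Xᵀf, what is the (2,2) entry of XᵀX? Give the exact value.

Row 2 ↔ basis d, column 2 ↔ basis d, so (XᵀX)_{2,2} = Σᵢ (d)·(d) = (-1)·(-1) + (1)·(1) + (3)·(3) + (5)·(5) + (6)·(6) + (7)·(7) + (11)·(11) = 242.

242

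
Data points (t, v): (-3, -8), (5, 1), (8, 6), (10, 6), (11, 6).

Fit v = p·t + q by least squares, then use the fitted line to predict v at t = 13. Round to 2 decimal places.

MᵀM·[p, q]ᵀ = Mᵀv reads: 319·p + 31·q = 203;  31·p + 5·q = 11.
(Σt·t = 319, Σt = 31, Σ1 = 5, Σt·v = 203, Σv = 11.)
Determinant 319·5 − 31² = 634.
p = (203·5 − 31·11)/634 = 337/317; q = (319·11 − 31·203)/634 = -1392/317.
At t = 13: v̂ = (337/317)·(13) + (-1392/317)·(1) = 2989/317.

v̂ = 9.43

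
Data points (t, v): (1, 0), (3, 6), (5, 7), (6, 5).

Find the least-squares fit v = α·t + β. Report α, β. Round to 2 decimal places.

The normal system MᵀM·[α, β]ᵀ = Mᵀv is [[71, 15]; [15, 4]]·[α, β]ᵀ = [83, 18]ᵀ.
det = 71·4 − 15² = 59.
α = (83·4 − 15·18)/59 = 62/59; β = (71·18 − 15·83)/59 = 33/59.

α = 1.05, β = 0.56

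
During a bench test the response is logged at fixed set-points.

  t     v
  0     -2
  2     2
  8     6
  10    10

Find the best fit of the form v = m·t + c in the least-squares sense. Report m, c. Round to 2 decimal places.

m = 1.06, c = -1.29

From the data, Σt·t = 168, Σt = 20, Σ1 = 4.
Moment sums: Σt·v = 152, Σv = 16.
Eliminating c: 4·(row 1) − 20·(row 2) gives 272·m = 4·152 − 20·16 = 288, so m = 18/17.
Then c = (16 − 20·(18/17))/4 = -22/17.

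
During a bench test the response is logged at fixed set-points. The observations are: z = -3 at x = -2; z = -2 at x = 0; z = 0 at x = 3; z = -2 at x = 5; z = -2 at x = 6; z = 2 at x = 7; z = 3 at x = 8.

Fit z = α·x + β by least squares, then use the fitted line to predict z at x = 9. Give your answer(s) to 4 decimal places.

ẑ = 1.7517

Sums needed: Σx·x = 187, Σx = 27, Σ1 = 7.
And Σx·z = 22, Σz = -4.
Normal equations: [[187, 27]; [27, 7]]·[α, β]ᵀ = [22, -4]ᵀ.
Δ = 187·7 − 27² = 580.
α = (22·7 − 27·(-4))/580 = 131/290; β = (187·(-4) − 27·22)/580 = -671/290.
At x = 9: ẑ = (131/290)·(9) + (-671/290)·(1) = 254/145.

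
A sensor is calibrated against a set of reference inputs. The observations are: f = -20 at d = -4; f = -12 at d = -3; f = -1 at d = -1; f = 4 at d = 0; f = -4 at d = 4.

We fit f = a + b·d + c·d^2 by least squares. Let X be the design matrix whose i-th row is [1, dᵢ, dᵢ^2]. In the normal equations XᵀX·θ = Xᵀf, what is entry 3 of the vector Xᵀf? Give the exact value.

Entry 3 ↔ basis d^2, so (Xᵀf)_{3} = Σᵢ (d^2)·fᵢ = (16)·(-20) + (9)·(-12) + (1)·(-1) + (0)·(4) + (16)·(-4) = -493.

-493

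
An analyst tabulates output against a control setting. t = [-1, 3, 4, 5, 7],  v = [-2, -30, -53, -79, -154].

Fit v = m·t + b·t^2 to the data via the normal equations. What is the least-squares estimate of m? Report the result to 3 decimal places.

Compute the Gram sums: Σt·t = 100, Σt·t^2 = 558, Σt^2·t^2 = 3364.
Moment sums: Σt·v = -1773, Σt^2·v = -10641.
AᵀA·[m, b]ᵀ = Aᵀv becomes [[100, 558]; [558, 3364]]·[m, b]ᵀ = [-1773, -10641]ᵀ.
det = 100·3364 − 558² = 25036.
m = ((-1773)·3364 − 558·(-10641))/25036 = -13347/12518; b = (100·(-10641) − 558·(-1773))/25036 = -37383/12518.

m = -1.066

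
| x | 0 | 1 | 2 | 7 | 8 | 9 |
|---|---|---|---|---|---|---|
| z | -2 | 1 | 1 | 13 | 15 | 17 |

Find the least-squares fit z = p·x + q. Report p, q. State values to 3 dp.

Entries of MᵀM: Σx·x = 199, Σx = 27, Σ1 = 6.
Right-hand side: Σx·z = 367, Σz = 45.
So MᵀM·[p, q]ᵀ = Mᵀz: [[199, 27]; [27, 6]]·[p, q]ᵀ = [367, 45]ᵀ.
Eliminating q: 6·(row 1) − 27·(row 2) gives 465·p = 6·367 − 27·45 = 987, so p = 329/155.
Then q = (45 − 27·(329/155))/6 = -318/155.

p = 2.123, q = -2.052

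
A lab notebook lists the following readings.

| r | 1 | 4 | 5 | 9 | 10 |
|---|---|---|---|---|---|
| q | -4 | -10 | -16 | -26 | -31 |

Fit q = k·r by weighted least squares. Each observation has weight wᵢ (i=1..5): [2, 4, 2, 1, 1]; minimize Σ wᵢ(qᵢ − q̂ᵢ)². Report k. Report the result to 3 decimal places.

The normal equations are: 297·k = -872.
Hence k = -872 / 297 ≈ -2.93603.

k = -2.936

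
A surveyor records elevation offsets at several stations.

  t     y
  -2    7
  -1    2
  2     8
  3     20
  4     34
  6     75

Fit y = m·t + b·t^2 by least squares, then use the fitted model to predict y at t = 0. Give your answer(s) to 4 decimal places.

ŷ = 0.0000

With design matrix M, MᵀM = [[70, 306]; [306, 1666]] and Mᵀy = [646, 3486]ᵀ.
det = 70·1666 − 306² = 22984.
m = (646·1666 − 306·3486)/22984 = 70/169; b = (70·3486 − 306·646)/22984 = 5793/2873.
At t = 0: ŷ = (70/169)·(0) + (5793/2873)·(0) = 0.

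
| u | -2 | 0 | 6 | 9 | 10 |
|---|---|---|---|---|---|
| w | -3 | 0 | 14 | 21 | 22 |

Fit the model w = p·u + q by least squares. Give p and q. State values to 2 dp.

Setting ∂/∂p … = 0 gives: 221·p + 23·q = 499;  23·p + 5·q = 54.
(Σu·u = 221, Σu = 23, Σ1 = 5, Σu·w = 499, Σw = 54.)
Δ = 221·5 − 23² = 576.
p = (499·5 − 23·54)/576 = 1253/576; q = (221·54 − 23·499)/576 = 457/576.

p = 2.18, q = 0.79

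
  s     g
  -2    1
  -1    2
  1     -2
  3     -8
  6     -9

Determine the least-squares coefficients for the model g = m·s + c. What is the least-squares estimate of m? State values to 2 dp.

m = -1.50

Compute the Gram sums: Σs·s = 51, Σs = 7, Σ1 = 5.
Moment sums: Σs·g = -84, Σg = -16.
Δ = 51·5 − 7² = 206.
m = ((-84)·5 − 7·(-16))/206 = -154/103; c = (51·(-16) − 7·(-84))/206 = -114/103.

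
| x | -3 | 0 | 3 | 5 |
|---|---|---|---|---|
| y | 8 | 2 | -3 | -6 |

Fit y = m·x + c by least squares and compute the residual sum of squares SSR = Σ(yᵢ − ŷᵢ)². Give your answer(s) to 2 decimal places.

Compute the Gram sums: Σx·x = 43, Σx = 5, Σ1 = 4.
Moment sums: Σx·y = -63, Σy = 1.
Normal equations: [[43, 5]; [5, 4]]·[m, c]ᵀ = [-63, 1]ᵀ.
Δ = 43·4 − 5² = 147.
m = ((-63)·4 − 5·1)/147 = -257/147; c = (43·1 − 5·(-63))/147 = 358/147.
Residuals: 47/147, -64/147, -4/21, 15/49; SSR = 62/147.

SSR = 0.42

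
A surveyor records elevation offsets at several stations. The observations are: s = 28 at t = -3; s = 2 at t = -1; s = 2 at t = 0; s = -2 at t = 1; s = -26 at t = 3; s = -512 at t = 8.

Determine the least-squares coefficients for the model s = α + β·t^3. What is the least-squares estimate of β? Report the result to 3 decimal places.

β = -1.002

MᵀM·[α, β]ᵀ = Mᵀs reads: 6·α + 512·β = -508;  512·α + 263604·β = -263606.
det = 6·263604 − 512² = 1319480.
α = ((-508)·263604 − 512·(-263606))/1319480 = 26386/32987; β = (6·(-263606) − 512·(-508))/1319480 = -66077/65974.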